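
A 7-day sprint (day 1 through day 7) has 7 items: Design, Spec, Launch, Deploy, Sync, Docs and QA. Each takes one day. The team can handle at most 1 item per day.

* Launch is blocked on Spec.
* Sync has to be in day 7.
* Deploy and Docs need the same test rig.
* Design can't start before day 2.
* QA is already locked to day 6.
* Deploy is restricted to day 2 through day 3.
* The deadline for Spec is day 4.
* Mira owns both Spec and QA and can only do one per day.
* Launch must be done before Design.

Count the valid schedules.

8

Splitting on Design: it can be day 4 (2), day 5 (6). Listing each branch's schedules as (Spec, Launch, Deploy, Sync, Docs, QA) by day number:
Design=day 4: (1,2,3,7,5,6) (1,3,2,7,5,6) — 2.
Design=day 5: (1,2,3,7,4,6) (1,3,2,7,4,6) (1,4,2,7,3,6) (1,4,3,7,2,6) (2,4,3,7,1,6) (3,4,2,7,1,6) — 6.
Summing: 2 + 6 = 8.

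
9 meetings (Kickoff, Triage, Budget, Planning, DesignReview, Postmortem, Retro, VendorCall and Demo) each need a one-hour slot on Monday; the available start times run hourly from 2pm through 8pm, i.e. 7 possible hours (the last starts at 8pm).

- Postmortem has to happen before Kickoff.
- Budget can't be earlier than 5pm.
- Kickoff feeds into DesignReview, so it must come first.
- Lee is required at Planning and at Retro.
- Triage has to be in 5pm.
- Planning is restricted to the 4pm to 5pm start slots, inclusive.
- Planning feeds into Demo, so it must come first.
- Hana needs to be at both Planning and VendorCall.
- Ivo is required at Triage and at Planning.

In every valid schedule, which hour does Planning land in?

Planning's window is 4pm–5pm.
Triage is fixed at 5pm, and Planning can't share a hour with Triage.
So Planning must be 4pm.

4pm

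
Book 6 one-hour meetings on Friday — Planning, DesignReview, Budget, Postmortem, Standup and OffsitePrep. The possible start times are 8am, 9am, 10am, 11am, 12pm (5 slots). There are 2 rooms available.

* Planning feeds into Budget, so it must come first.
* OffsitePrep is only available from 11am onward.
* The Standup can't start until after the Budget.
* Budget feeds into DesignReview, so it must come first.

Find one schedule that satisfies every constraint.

Budget=9am, DesignReview=10am, Postmortem=8am, Standup=10am, OffsitePrep=11am, Planning=8am

Checking: Planning(8am) before Budget(9am); Budget(9am) before DesignReview(10am); Budget(9am) before Standup(10am); OffsitePrep=11am in [11am,12pm]; max 2 per slot (cap 2).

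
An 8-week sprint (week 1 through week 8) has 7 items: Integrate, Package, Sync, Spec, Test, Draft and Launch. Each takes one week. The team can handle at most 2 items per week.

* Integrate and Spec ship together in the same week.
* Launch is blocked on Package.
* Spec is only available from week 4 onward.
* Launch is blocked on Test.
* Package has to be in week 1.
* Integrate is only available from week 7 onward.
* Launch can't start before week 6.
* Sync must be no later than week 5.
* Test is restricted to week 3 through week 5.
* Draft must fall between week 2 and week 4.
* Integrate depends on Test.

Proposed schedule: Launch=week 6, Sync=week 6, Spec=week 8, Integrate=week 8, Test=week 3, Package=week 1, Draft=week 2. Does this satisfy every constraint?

No. Sync must be no later than week 5 is not satisfied.

Launch is blocked on Package — holds.
Integrate is only available from week 7 onward — holds.
The team can handle at most 2 items per week — holds.
Integrate depends on Test — holds.
Sync must be no later than week 5 — violated.
Draft must fall between week 2 and week 4 — holds.
Test is restricted to week 3 through week 5 — holds.
Launch can't start before week 6 — holds.
Spec is only available from week 4 onward — holds.
Launch is blocked on Test — holds.
Integrate and Spec ship together in the same week — holds.
Package has to be in week 1 — holds.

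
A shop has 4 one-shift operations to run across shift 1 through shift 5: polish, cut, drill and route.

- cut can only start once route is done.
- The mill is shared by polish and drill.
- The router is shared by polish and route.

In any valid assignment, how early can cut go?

Precedence pushes cut to at least shift 2.
cut at shift 2 is achievable: drill=shift 1, polish=shift 2, cut=shift 2, route=shift 1.

shift 2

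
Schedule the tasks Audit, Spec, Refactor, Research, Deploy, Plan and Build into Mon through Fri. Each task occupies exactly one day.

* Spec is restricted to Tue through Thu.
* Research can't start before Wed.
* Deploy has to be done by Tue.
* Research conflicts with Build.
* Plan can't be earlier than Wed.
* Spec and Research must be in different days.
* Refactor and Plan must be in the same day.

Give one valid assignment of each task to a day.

Spec in Tue, Deploy in Mon, Refactor in Wed, Plan in Wed, Build in Mon, Research in Wed, Audit in Mon

Checking: Research(Wed) != Build(Mon); Spec(Tue) != Research(Wed); Refactor = Plan = Wed; Deploy=Mon in [Mon,Tue]; Spec=Tue in [Tue,Thu]; Plan=Wed in [Wed,Fri]; Research=Wed in [Wed,Fri].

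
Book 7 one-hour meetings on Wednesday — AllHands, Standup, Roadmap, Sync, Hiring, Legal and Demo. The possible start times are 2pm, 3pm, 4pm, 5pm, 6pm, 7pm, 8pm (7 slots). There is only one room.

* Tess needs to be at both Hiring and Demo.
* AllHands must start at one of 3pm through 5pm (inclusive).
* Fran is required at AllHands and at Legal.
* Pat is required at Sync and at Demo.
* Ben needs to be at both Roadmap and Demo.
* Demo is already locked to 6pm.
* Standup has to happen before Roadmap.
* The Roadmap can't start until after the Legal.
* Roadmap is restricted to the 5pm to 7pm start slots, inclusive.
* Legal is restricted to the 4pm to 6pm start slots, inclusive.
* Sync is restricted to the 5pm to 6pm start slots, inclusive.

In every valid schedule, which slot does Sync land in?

Sync's window is 5pm–6pm.
Demo is fixed at 6pm, and Sync can't share a slot with Demo.
So Sync must be 5pm.

5pm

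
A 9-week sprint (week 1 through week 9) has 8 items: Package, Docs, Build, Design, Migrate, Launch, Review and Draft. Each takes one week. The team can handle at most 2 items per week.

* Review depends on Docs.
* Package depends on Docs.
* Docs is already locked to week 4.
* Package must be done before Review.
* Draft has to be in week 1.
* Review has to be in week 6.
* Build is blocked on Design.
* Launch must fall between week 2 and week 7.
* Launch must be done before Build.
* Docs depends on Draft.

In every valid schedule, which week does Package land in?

week 5

Docs is fixed at week 4 and must come before Package, so Package is at least week 5.
Review is fixed at week 6 and must come after Package, so Package is at most week 5.
So Package must be week 5.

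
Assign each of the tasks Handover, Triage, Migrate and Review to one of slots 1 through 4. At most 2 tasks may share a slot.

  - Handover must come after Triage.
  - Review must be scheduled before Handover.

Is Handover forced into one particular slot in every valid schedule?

No

Handover can be 2 (e.g. Migrate in 2; Triage in 1; Handover in 2; Review in 1) or 3 (e.g. Triage=1; Migrate=2; Review=1; Handover=3).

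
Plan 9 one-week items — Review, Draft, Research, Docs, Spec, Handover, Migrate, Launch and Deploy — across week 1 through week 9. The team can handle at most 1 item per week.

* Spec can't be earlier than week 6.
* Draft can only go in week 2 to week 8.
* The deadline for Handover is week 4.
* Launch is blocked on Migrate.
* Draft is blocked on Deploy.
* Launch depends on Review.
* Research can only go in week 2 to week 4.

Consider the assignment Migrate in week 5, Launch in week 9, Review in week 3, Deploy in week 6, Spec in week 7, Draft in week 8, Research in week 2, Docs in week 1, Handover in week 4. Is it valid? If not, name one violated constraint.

Spec can't be earlier than week 6 — holds.
The team can handle at most 1 item per week — holds.
Launch depends on Review — holds.
The deadline for Handover is week 4 — holds.
Draft can only go in week 2 to week 8 — holds.
Draft is blocked on Deploy — holds.
Launch is blocked on Migrate — holds.
Research can only go in week 2 to week 4 — holds.

Yes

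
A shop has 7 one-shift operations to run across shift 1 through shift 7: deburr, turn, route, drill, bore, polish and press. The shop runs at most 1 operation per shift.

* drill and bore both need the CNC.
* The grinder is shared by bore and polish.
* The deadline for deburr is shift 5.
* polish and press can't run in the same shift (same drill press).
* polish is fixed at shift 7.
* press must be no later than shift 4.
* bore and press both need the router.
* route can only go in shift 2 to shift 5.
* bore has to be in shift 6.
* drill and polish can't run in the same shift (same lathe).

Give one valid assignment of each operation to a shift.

press=shift 1, deburr=shift 3, bore=shift 6, route=shift 2, drill=shift 5, turn=shift 4, polish=shift 7

Checking: drill(shift 5) != bore(shift 6); drill(shift 5) != polish(shift 7); bore(shift 6) != press(shift 1); polish(shift 7) != press(shift 1); bore(shift 6) != polish(shift 7); polish=shift 7 in [shift 7,shift 7]; route=shift 2 in [shift 2,shift 5]; deburr=shift 3 in [shift 1,shift 5]; press=shift 1 in [shift 1,shift 4]; bore=shift 6 in [shift 6,shift 6]; max 1 per shift (cap 1).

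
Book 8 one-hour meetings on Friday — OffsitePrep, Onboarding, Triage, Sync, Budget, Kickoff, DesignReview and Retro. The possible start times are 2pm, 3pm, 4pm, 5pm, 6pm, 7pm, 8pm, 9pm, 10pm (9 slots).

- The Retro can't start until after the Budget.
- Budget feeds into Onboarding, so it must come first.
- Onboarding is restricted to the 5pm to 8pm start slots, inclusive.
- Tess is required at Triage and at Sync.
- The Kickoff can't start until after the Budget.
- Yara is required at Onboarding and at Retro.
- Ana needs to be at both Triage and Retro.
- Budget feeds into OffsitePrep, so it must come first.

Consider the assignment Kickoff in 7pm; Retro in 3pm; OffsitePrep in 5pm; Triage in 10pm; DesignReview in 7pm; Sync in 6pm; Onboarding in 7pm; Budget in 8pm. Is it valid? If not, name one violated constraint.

No. The Retro can't start until after the Budget is not satisfied.

Budget feeds into OffsitePrep, so it must come first — violated.
Tess is required at Triage and at Sync — holds.
The Kickoff can't start until after the Budget — violated.
Onboarding is restricted to the 5pm to 8pm start slots, inclusive — holds.
Ana needs to be at both Triage and Retro — holds.
The Retro can't start until after the Budget — violated.
Budget feeds into Onboarding, so it must come first — violated.
Yara is required at Onboarding and at Retro — holds.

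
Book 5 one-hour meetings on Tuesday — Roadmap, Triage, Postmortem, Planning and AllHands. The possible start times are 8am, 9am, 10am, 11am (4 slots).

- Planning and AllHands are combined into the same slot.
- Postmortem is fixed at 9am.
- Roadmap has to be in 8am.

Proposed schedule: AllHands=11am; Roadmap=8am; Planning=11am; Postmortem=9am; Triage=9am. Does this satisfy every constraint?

Yes

Postmortem is fixed at 9am — holds.
Planning and AllHands are combined into the same slot — holds.
Roadmap has to be in 8am — holds.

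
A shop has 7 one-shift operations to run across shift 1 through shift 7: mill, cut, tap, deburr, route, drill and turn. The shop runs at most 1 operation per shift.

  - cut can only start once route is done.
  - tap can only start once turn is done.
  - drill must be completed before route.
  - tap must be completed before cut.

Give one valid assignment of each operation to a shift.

turn=shift 1, route=shift 4, drill=shift 3, mill=shift 6, tap=shift 2, cut=shift 5, deburr=shift 7

Checking: tap(shift 2) before cut(shift 5); drill(shift 3) before route(shift 4); turn(shift 1) before tap(shift 2); route(shift 4) before cut(shift 5); max 1 per shift (cap 1).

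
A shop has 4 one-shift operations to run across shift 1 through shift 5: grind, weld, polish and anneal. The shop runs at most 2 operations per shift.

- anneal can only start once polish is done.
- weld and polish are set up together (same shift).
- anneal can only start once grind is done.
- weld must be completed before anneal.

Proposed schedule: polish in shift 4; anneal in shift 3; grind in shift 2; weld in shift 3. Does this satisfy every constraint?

anneal can only start once polish is done — violated.
weld must be completed before anneal — violated.
anneal can only start once grind is done — holds.
weld and polish are set up together (same shift) — violated.
The shop runs at most 2 operations per shift — holds.

No. anneal can only start once polish is done is not satisfied.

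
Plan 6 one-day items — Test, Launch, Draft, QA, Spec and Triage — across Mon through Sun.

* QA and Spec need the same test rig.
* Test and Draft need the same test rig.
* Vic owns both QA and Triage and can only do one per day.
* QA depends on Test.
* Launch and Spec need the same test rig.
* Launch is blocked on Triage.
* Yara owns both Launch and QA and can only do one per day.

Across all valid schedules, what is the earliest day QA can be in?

Tue

Precedence pushes QA to at least Tue.
QA at Tue is achievable: Launch=Wed; Test=Mon; Triage=Mon; Spec=Mon; QA=Tue; Draft=Tue.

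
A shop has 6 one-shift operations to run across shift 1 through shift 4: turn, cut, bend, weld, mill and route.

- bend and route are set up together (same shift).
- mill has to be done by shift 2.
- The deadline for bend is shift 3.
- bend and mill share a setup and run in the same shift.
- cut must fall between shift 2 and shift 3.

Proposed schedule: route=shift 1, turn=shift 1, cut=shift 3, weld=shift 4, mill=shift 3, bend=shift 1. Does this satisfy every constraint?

bend and mill share a setup and run in the same shift — violated.
The deadline for bend is shift 3 — holds.
bend and route are set up together (same shift) — holds.
cut must fall between shift 2 and shift 3 — holds.
mill has to be done by shift 2 — violated.

Invalid. mill has to be done by shift 2.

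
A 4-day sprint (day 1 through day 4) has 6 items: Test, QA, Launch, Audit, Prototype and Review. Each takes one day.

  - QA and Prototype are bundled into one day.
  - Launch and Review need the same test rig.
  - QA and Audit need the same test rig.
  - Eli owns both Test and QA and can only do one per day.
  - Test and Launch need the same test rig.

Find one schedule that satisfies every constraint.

Review=day 1; Audit=day 1; Launch=day 2; QA=day 2; Prototype=day 2; Test=day 1

Checking: Test(day 1) != Launch(day 2); Launch(day 2) != Review(day 1); QA(day 2) != Audit(day 1); Test(day 1) != QA(day 2); QA = Prototype = day 2.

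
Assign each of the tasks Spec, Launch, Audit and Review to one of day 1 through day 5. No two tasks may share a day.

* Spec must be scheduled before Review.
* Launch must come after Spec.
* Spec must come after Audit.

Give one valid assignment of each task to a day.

Audit in day 1; Spec in day 2; Review in day 4; Launch in day 3

Checking: Spec(day 2) before Launch(day 3); Spec(day 2) before Review(day 4); Audit(day 1) before Spec(day 2); max 1 per day (cap 1).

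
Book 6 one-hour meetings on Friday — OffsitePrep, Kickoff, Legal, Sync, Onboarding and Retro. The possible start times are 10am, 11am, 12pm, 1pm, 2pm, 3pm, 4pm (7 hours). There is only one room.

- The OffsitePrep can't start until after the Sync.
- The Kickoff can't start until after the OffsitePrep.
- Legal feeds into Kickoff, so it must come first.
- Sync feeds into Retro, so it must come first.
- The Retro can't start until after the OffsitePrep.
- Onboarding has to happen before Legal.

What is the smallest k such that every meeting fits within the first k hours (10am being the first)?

The precedence chain requires at least 3 distinct hours.
With at most 1 per hour and 6 meetings, at least 6 hours are needed.
6 works (last occupied hour: 3pm): for example Legal in 1pm, Kickoff in 2pm, OffsitePrep in 11am, Onboarding in 12pm, Retro in 3pm, Sync in 10am.

6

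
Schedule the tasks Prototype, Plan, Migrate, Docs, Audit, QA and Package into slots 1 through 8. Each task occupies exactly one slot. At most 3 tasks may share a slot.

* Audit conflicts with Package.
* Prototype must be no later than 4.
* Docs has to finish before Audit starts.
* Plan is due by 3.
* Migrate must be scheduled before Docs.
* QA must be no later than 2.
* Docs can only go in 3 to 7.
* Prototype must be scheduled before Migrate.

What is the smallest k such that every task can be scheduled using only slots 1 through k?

The precedence chain requires at least 4 distinct slots.
With at most 3 per slot and 7 tasks, at least 3 slots are needed.
4 works (last occupied slot: 4): for example Plan -> 1, Audit -> 4, Prototype -> 1, Migrate -> 2, Docs -> 3, Package -> 2, QA -> 1.

4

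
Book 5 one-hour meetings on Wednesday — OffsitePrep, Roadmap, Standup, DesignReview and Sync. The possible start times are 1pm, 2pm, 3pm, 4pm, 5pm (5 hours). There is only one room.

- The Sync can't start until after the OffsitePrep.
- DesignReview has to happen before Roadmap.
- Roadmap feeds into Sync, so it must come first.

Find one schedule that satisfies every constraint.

OffsitePrep in 3pm, DesignReview in 1pm, Sync in 4pm, Roadmap in 2pm, Standup in 5pm

Checking: DesignReview(1pm) before Roadmap(2pm); OffsitePrep(3pm) before Sync(4pm); Roadmap(2pm) before Sync(4pm); max 1 per hour (cap 1).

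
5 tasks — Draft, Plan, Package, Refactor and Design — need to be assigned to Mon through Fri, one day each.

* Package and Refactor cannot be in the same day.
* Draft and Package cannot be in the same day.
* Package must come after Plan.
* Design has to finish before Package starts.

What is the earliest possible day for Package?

Precedence pushes Package to at least Tue.
Package at Tue is achievable: Plan=Mon; Package=Tue; Design=Mon; Refactor=Mon; Draft=Mon.

Tue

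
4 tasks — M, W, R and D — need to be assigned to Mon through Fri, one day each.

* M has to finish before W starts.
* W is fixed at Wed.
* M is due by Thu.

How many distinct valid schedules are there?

50

Splitting on M: it can be Mon (25), Tue (25). Listing each branch's schedules as (W, R, D):
M=Mon: (Wed,Mon,Mon) (Wed,Mon,Tue) (Wed,Mon,Wed) (Wed,Mon,Thu) (Wed,Mon,Fri) (Wed,Tue,Mon) (Wed,Tue,Tue) (Wed,Tue,Wed) (Wed,Tue,Thu) (Wed,Tue,Fri) (Wed,Wed,Mon) (Wed,Wed,Tue) (Wed,Wed,Wed) (Wed,Wed,Thu) (Wed,Wed,Fri) (Wed,Thu,Mon) (Wed,Thu,Tue) (Wed,Thu,Wed) (Wed,Thu,Thu) (Wed,Thu,Fri) (Wed,Fri,Mon) (Wed,Fri,Tue) (Wed,Fri,Wed) (Wed,Fri,Thu) (Wed,Fri,Fri) — 25.
M=Tue: (Wed,Mon,Mon) (Wed,Mon,Tue) (Wed,Mon,Wed) (Wed,Mon,Thu) (Wed,Mon,Fri) (Wed,Tue,Mon) (Wed,Tue,Tue) (Wed,Tue,Wed) (Wed,Tue,Thu) (Wed,Tue,Fri) (Wed,Wed,Mon) (Wed,Wed,Tue) (Wed,Wed,Wed) (Wed,Wed,Thu) (Wed,Wed,Fri) (Wed,Thu,Mon) (Wed,Thu,Tue) (Wed,Thu,Wed) (Wed,Thu,Thu) (Wed,Thu,Fri) (Wed,Fri,Mon) (Wed,Fri,Tue) (Wed,Fri,Wed) (Wed,Fri,Thu) (Wed,Fri,Fri) — 25.
Summing: 25 + 25 = 50.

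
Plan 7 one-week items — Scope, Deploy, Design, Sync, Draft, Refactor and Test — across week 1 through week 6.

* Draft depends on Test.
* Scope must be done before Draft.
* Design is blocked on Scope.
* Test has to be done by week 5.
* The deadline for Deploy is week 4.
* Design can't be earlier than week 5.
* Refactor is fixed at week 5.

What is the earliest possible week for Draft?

Precedence pushes Draft to at least week 2.
Draft at week 2 is achievable: Draft in week 2, Test in week 1, Design in week 5, Scope in week 1, Refactor in week 5, Sync in week 1, Deploy in week 1.

week 2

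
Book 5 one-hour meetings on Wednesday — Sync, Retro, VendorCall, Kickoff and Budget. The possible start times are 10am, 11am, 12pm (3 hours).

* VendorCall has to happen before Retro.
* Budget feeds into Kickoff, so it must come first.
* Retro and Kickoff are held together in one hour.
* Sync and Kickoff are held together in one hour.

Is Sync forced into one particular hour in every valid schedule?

Sync can be 11am (e.g. Budget in 10am, Sync in 11am, Retro in 11am, VendorCall in 10am, Kickoff in 11am) or 12pm (e.g. VendorCall -> 10am; Retro -> 12pm; Budget -> 10am; Sync -> 12pm; Kickoff -> 12pm).

No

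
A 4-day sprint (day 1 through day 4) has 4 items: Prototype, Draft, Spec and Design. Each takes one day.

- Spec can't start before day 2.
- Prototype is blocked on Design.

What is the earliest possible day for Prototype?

Precedence pushes Prototype to at least day 2.
Prototype at day 2 is achievable: Draft=day 1, Prototype=day 2, Spec=day 2, Design=day 1.

day 2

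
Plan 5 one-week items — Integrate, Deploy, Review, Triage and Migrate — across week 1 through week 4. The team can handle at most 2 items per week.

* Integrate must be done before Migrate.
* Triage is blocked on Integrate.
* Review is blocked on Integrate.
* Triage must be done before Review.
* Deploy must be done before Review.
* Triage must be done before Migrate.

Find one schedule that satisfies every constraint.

Deploy in week 1, Integrate in week 1, Triage in week 2, Review in week 3, Migrate in week 3

Checking: Deploy(week 1) before Review(week 3); Integrate(week 1) before Migrate(week 3); Integrate(week 1) before Review(week 3); Integrate(week 1) before Triage(week 2); Triage(week 2) before Migrate(week 3); Triage(week 2) before Review(week 3); max 2 per week (cap 2).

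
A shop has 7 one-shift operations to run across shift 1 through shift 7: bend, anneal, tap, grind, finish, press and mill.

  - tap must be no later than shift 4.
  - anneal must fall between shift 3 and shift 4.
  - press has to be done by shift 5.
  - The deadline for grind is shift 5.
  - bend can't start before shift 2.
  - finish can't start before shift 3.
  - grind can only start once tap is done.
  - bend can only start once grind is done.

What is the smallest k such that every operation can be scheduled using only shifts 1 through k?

The precedence chain requires at least 3 distinct shifts.
3 works (last occupied shift: shift 3): for example tap in shift 1, finish in shift 3, press in shift 1, anneal in shift 3, grind in shift 2, bend in shift 3, mill in shift 1.

3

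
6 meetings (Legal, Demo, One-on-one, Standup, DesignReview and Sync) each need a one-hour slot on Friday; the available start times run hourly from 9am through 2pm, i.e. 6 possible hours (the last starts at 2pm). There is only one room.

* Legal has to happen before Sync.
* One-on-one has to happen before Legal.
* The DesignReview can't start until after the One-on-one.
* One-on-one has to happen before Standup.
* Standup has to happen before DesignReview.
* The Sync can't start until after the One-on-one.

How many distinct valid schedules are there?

Splitting on Legal: it can be 10am (12), 11am (12), 12pm (8), 1pm (4). Listing each branch's schedules as (Demo, One-on-one, Standup, DesignReview, Sync):
Legal=10am: (11am,9am,12pm,1pm,2pm) (11am,9am,12pm,2pm,1pm) (11am,9am,1pm,2pm,12pm) (12pm,9am,11am,1pm,2pm) (12pm,9am,11am,2pm,1pm) (12pm,9am,1pm,2pm,11am) (1pm,9am,11am,12pm,2pm) (1pm,9am,11am,2pm,12pm) (1pm,9am,12pm,2pm,11am) (2pm,9am,11am,12pm,1pm) (2pm,9am,11am,1pm,12pm) (2pm,9am,12pm,1pm,11am) — 12.
Legal=11am: (9am,10am,12pm,1pm,2pm) (9am,10am,12pm,2pm,1pm) (9am,10am,1pm,2pm,12pm) (10am,9am,12pm,1pm,2pm) (10am,9am,12pm,2pm,1pm) (10am,9am,1pm,2pm,12pm) (12pm,9am,10am,1pm,2pm) (12pm,9am,10am,2pm,1pm) (1pm,9am,10am,12pm,2pm) (1pm,9am,10am,2pm,12pm) (2pm,9am,10am,12pm,1pm) (2pm,9am,10am,1pm,12pm) — 12.
Legal=12pm: (9am,10am,11am,1pm,2pm) (9am,10am,11am,2pm,1pm) (10am,9am,11am,1pm,2pm) (10am,9am,11am,2pm,1pm) (11am,9am,10am,1pm,2pm) (11am,9am,10am,2pm,1pm) (1pm,9am,10am,11am,2pm) (2pm,9am,10am,11am,1pm) — 8.
Legal=1pm: (9am,10am,11am,12pm,2pm) (10am,9am,11am,12pm,2pm) (11am,9am,10am,12pm,2pm) (12pm,9am,10am,11am,2pm) — 4.
Summing: 12 + 12 + 8 + 4 = 36.

36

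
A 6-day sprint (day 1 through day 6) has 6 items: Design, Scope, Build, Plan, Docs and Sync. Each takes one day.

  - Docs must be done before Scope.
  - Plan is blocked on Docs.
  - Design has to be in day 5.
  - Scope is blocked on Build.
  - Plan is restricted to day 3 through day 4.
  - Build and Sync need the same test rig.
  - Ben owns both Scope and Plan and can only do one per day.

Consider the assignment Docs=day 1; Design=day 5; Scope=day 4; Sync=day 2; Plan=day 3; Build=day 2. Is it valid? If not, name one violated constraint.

No — it violates: Build and Sync need the same test rig

Ben owns both Scope and Plan and can only do one per day — holds.
Build and Sync need the same test rig — violated.
Docs must be done before Scope — holds.
Design has to be in day 5 — holds.
Plan is blocked on Docs — holds.
Scope is blocked on Build — holds.
Plan is restricted to day 3 through day 4 — holds.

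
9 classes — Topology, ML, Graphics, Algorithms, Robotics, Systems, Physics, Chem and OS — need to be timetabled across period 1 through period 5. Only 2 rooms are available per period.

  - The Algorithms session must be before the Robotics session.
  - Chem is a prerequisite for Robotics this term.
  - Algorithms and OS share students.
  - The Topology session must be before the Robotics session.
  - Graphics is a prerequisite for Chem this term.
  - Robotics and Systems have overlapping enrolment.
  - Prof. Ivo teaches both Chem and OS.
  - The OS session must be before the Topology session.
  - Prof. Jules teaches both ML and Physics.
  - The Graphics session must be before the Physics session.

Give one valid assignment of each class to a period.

Systems=period 5, Robotics=period 4, Graphics=period 1, Chem=period 2, OS=period 1, Topology=period 2, Algorithms=period 3, ML=period 4, Physics=period 3

Checking: Graphics(period 1) before Chem(period 2); Graphics(period 1) before Physics(period 3); Topology(period 2) before Robotics(period 4); Chem(period 2) before Robotics(period 4); Algorithms(period 3) before Robotics(period 4); OS(period 1) before Topology(period 2); Algorithms(period 3) != OS(period 1); Robotics(period 4) != Systems(period 5); Chem(period 2) != OS(period 1); ML(period 4) != Physics(period 3); max 2 per period (cap 2).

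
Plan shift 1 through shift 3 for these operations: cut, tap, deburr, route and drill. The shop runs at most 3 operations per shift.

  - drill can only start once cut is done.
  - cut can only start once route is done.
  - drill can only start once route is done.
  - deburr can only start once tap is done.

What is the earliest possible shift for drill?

Precedence pushes drill to at least shift 3.
drill at shift 3 is achievable: drill -> shift 3, cut -> shift 2, route -> shift 1, deburr -> shift 2, tap -> shift 1.

shift 3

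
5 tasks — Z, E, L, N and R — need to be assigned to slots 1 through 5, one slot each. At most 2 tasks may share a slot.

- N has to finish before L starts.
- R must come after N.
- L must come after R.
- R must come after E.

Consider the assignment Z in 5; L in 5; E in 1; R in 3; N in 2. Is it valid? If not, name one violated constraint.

Yes, all constraints hold

N has to finish before L starts — holds.
R must come after N — holds.
At most 2 tasks may share a slot — holds.
R must come after E — holds.
L must come after R — holds.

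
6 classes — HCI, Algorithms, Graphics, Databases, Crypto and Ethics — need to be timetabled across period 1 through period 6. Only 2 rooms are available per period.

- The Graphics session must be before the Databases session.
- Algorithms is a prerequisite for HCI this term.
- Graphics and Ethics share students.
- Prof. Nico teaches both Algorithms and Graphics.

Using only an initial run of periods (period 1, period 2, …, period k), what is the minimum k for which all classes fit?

The precedence chain requires at least 2 distinct periods.
With at most 2 per period and 6 classes, at least 3 periods are needed.
3 works (last occupied period: period 3): for example Databases -> period 3, Crypto -> period 1, Graphics -> period 2, HCI -> period 2, Ethics -> period 3, Algorithms -> period 1.

3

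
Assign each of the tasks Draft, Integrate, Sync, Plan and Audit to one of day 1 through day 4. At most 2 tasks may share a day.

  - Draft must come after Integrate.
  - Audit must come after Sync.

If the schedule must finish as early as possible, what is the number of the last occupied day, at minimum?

day 3

The precedence chain requires at least 2 distinct days.
With at most 2 per day and 5 tasks, at least 3 days are needed.
3 works (last occupied day: day 3): for example Plan in day 3; Draft in day 2; Sync in day 1; Audit in day 2; Integrate in day 1.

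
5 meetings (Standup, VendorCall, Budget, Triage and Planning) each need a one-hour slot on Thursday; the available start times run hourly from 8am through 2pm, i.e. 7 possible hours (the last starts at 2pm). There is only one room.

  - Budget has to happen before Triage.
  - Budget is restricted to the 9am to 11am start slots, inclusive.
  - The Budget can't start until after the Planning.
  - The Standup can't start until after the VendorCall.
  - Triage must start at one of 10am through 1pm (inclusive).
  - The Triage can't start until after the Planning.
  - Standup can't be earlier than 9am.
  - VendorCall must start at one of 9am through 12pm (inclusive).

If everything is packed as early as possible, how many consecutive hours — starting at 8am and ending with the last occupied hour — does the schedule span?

The precedence chain requires at least 3 distinct hours.
With at most 1 per hour and 5 meetings, at least 5 hours are needed.
5 works (last occupied hour: 12pm): for example VendorCall in 11am; Standup in 12pm; Triage in 10am; Planning in 8am; Budget in 9am.

5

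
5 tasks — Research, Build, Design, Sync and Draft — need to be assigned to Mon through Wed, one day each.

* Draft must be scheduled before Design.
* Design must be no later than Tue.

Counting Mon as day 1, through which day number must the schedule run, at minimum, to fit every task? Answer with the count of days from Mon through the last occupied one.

2

The precedence chain requires at least 2 distinct days.
2 works (last occupied day: Tue): for example Build in Mon; Sync in Mon; Design in Tue; Draft in Mon; Research in Mon.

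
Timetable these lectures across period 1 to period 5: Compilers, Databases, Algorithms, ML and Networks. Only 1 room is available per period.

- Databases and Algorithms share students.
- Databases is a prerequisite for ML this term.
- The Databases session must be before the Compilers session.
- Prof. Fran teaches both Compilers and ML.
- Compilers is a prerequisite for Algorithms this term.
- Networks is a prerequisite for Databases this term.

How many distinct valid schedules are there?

Enumerating: Algorithms in period 4, Compilers in period 3, Databases in period 2, Networks in period 1, ML in period 5 | Databases -> period 2; Algorithms -> period 5; ML -> period 4; Compilers -> period 3; Networks -> period 1 | ML=period 3, Networks=period 1, Databases=period 2, Compilers=period 4, Algorithms=period 5.

3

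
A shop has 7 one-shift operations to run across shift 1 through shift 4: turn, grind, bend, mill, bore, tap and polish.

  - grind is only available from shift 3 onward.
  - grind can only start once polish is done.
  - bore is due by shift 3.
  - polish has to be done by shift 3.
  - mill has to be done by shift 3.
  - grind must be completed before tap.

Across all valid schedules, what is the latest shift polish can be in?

Polish's own window allows nothing later than shift 3; downstream work caps polish at shift 2.
polish at shift 2 is achievable: bend in shift 1, tap in shift 4, polish in shift 2, grind in shift 3, mill in shift 1, bore in shift 1, turn in shift 1.

shift 2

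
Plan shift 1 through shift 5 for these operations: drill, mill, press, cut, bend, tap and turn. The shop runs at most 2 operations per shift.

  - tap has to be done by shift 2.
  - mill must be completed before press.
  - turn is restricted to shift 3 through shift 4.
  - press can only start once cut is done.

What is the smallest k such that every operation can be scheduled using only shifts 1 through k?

The precedence chain requires at least 2 distinct shifts.
With at most 2 per shift and 7 operations, at least 4 shifts are needed.
turn can't be placed before shift 3, so the schedule must run through at least shift 3.
4 works (last occupied shift: shift 4): for example press -> shift 3; mill -> shift 1; turn -> shift 3; bend -> shift 4; tap -> shift 1; drill -> shift 2; cut -> shift 2.

4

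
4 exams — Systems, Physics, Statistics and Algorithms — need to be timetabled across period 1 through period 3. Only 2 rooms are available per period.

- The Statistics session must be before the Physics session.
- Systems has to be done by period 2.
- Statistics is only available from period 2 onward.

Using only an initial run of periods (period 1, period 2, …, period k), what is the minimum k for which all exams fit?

3 periods

The precedence chain requires at least 2 distinct periods.
With at most 2 per period and 4 exams, at least 2 periods are needed.
Propagating the time windows through the other constraints, Physics can't land before period 3, so the schedule must run through at least period 3.
3 works (last occupied period: period 3): for example Statistics=period 2, Algorithms=period 1, Systems=period 1, Physics=period 3.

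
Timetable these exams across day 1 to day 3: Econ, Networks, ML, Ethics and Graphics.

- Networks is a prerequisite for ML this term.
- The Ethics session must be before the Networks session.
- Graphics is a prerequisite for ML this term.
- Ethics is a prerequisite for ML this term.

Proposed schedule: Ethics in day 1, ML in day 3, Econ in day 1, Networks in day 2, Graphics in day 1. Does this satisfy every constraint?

Networks is a prerequisite for ML this term — holds.
Ethics is a prerequisite for ML this term — holds.
The Ethics session must be before the Networks session — holds.
Graphics is a prerequisite for ML this term — holds.

Yes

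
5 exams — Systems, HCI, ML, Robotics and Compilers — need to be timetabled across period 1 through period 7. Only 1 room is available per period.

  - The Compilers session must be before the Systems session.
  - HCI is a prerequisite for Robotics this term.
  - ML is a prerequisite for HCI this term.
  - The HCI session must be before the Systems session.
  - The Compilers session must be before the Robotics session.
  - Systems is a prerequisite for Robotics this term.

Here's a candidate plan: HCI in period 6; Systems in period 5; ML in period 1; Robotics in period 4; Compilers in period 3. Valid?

No. HCI is a prerequisite for Robotics this term is not satisfied.

The Compilers session must be before the Robotics session — holds.
HCI is a prerequisite for Robotics this term — violated.
Only 1 room is available per period — holds.
Systems is a prerequisite for Robotics this term — violated.
The Compilers session must be before the Systems session — holds.
ML is a prerequisite for HCI this term — holds.
The HCI session must be before the Systems session — violated.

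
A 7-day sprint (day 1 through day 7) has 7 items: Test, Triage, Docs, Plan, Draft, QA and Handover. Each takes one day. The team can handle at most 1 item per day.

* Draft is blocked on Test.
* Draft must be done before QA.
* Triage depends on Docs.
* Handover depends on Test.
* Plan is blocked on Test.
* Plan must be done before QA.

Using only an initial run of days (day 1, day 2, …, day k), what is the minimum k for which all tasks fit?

7

The precedence chain requires at least 3 distinct days.
With at most 1 per day and 7 tasks, at least 7 days are needed.
7 works (last occupied day: day 7): for example Docs=day 5, Plan=day 2, QA=day 4, Handover=day 7, Test=day 1, Draft=day 3, Triage=day 6.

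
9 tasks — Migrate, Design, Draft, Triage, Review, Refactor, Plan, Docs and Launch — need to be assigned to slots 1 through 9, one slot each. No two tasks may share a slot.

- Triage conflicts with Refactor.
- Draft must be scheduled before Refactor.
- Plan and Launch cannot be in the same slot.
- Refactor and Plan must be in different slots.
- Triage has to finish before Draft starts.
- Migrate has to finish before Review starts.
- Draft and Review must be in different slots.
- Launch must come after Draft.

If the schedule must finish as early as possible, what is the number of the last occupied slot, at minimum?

The precedence chain requires at least 3 distinct slots.
With at most 1 per slot and 9 tasks, at least 9 slots are needed.
9 works (last occupied slot: 9): for example Design in 7; Launch in 6; Triage in 1; Plan in 8; Refactor in 5; Draft in 2; Migrate in 3; Docs in 9; Review in 4.

slot 9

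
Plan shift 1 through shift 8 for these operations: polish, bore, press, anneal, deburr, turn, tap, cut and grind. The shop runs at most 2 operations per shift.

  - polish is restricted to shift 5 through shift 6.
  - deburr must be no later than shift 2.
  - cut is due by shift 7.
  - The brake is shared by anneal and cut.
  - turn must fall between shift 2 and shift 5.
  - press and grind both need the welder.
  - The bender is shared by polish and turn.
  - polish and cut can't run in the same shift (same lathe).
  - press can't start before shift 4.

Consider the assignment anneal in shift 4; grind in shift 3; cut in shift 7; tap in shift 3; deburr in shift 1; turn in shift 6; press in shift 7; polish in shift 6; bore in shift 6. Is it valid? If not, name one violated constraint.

polish is restricted to shift 5 through shift 6 — holds.
press and grind both need the welder — holds.
polish and cut can't run in the same shift (same lathe) — holds.
The shop runs at most 2 operations per shift — violated.
The bender is shared by polish and turn — violated.
press can't start before shift 4 — holds.
turn must fall between shift 2 and shift 5 — violated.
cut is due by shift 7 — holds.
deburr must be no later than shift 2 — holds.
The brake is shared by anneal and cut — holds.

Invalid. The bender is shared by polish and turn.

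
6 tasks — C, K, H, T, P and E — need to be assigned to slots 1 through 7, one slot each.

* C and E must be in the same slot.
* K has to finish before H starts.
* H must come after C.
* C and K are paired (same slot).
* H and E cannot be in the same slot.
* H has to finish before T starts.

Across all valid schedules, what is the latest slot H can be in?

Precedence pushes H to at least 2; downstream work caps H at 6.
H at 6 is achievable: C -> 1, T -> 7, K -> 1, E -> 1, P -> 1, H -> 6.

6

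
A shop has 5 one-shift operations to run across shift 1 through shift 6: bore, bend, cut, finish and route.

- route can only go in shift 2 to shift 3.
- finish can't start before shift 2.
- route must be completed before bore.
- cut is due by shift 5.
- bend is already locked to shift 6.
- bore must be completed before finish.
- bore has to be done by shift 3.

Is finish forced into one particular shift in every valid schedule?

No

finish can be shift 4 (e.g. bore in shift 3; bend in shift 6; route in shift 2; finish in shift 4; cut in shift 1) or shift 5 (e.g. finish -> shift 5, bore -> shift 3, cut -> shift 1, bend -> shift 6, route -> shift 2).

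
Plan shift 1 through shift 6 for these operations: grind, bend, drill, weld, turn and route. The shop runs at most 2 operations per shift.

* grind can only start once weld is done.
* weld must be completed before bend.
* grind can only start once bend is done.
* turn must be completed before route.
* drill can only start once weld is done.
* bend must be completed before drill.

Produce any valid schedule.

weld -> shift 1; grind -> shift 3; bend -> shift 2; drill -> shift 3; route -> shift 2; turn -> shift 1

Checking: bend(shift 2) before grind(shift 3); weld(shift 1) before drill(shift 3); bend(shift 2) before drill(shift 3); turn(shift 1) before route(shift 2); weld(shift 1) before bend(shift 2); weld(shift 1) before grind(shift 3); max 2 per shift (cap 2).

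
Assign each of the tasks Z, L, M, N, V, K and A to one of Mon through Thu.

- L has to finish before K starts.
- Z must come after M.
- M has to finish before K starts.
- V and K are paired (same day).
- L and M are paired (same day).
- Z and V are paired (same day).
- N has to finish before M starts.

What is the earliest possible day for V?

Wed

V must be in the same day as Z, which can't be before Wed, so V is at least Wed.
V at Wed is achievable: L -> Tue; A -> Mon; N -> Mon; K -> Wed; V -> Wed; M -> Tue; Z -> Wed.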